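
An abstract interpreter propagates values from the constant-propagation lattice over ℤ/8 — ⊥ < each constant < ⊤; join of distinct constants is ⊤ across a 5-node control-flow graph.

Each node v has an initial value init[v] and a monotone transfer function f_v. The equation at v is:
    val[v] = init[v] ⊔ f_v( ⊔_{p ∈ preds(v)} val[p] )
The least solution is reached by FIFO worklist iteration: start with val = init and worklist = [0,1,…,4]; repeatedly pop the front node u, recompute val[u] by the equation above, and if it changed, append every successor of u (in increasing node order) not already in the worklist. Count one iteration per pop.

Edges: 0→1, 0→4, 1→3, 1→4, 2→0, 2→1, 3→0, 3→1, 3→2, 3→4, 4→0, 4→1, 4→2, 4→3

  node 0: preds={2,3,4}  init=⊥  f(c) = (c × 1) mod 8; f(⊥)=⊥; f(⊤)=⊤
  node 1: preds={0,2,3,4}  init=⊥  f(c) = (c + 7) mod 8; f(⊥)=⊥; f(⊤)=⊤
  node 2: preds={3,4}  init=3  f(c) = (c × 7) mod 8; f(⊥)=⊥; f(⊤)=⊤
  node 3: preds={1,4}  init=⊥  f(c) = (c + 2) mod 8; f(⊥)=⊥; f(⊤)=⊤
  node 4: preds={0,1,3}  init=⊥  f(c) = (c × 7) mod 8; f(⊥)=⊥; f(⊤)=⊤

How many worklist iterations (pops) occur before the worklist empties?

13

Trace (13 dequeues):
  [1] u=0 | in 3 | out 3 | prev ⊥ | push {}
  [2] u=1 | in 3 | out 2 | prev ⊥ | push {}
  [3] u=2 | in ⊥ | out 3 | ==
  [4] u=3 | in 2 | out 4 | prev ⊥ | push {0,1,2}
  [5] u=4 | in ⊤ | out ⊤ | prev ⊥ | push {3}
  [6] u=0 | in ⊤ | out ⊤ | prev 3 | push {4}
  [7] u=1 | in ⊤ | out ⊤ | prev 2 | push {}
  [8] u=2 | in ⊤ | out ⊤ | prev 3 | push {0,1}
  [9] u=3 | in ⊤ | out ⊤ | prev 4 | push {2}
  [10] u=4 | in ⊤ | out ⊤ | ==
  [11] u=0 | in ⊤ | out ⊤ | ==
  [12] u=1 | in ⊤ | out ⊤ | ==
  [13] u=2 | in ⊤ | out ⊤ | ==

Converged values:
  [0] ⊤
  [1] ⊤
  [2] ⊤
  [3] ⊤
  [4] ⊤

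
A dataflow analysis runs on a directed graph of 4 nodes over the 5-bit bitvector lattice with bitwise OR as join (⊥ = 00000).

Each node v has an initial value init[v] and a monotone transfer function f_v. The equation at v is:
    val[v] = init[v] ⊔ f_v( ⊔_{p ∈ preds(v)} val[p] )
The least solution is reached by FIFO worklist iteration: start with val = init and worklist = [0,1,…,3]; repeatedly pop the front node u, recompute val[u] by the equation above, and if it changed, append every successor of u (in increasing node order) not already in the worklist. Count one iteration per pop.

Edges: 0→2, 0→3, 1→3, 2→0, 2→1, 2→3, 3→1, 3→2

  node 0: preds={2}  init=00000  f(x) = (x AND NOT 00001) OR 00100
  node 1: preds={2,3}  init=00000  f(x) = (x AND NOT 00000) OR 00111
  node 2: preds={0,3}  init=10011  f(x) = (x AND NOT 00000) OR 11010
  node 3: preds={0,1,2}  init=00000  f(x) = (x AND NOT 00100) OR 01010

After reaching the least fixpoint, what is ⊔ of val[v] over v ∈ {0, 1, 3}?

11111

Iteration log — 8 steps:
  step 1. node 0  ⊔preds=10011  new=10110  old=00000  +wl: 
  step 2. node 1  ⊔preds=10011  new=10111  old=00000  +wl: 
  step 3. node 2  ⊔preds=10110  new=11111  old=10011  +wl: 0,1
  step 4. node 3  ⊔preds=11111  new=11011  old=00000  +wl: 2
  step 5. node 0  ⊔preds=11111  new=11110  old=10110  +wl: 3
  step 6. node 1  ⊔preds=11111  new=11111  old=10111  +wl: 
  step 7. node 2  ⊔preds=11111  new=11111  stable
  step 8. node 3  ⊔preds=11111  new=11011  stable

Least fixpoint reached:
  node 0: 11110
  node 1: 11111
  node 2: 11111
  node 3: 11011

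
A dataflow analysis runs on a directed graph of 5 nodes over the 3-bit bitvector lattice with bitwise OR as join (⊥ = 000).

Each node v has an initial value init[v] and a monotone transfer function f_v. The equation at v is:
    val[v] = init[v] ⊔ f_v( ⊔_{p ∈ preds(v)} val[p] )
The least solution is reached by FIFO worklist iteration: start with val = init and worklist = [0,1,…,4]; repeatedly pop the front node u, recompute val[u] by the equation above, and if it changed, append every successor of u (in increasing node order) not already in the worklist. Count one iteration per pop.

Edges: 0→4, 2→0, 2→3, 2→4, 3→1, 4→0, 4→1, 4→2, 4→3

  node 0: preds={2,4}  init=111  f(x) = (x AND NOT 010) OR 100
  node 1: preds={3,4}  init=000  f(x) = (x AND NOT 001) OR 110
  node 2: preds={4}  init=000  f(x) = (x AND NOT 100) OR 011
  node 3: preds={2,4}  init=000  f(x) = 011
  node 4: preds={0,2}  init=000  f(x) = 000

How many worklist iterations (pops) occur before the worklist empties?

7

Trace (7 dequeues):
  [1] u=0 | in 000 | out 111 | ==
  [2] u=1 | in 000 | out 110 | prev 000 | push {}
  [3] u=2 | in 000 | out 011 | prev 000 | push {0}
  [4] u=3 | in 011 | out 011 | prev 000 | push {1}
  [5] u=4 | in 111 | out 000 | ==
  [6] u=0 | in 011 | out 111 | ==
  [7] u=1 | in 011 | out 110 | ==

Converged values:
  [0] 111
  [1] 110
  [2] 011
  [3] 011
  [4] 000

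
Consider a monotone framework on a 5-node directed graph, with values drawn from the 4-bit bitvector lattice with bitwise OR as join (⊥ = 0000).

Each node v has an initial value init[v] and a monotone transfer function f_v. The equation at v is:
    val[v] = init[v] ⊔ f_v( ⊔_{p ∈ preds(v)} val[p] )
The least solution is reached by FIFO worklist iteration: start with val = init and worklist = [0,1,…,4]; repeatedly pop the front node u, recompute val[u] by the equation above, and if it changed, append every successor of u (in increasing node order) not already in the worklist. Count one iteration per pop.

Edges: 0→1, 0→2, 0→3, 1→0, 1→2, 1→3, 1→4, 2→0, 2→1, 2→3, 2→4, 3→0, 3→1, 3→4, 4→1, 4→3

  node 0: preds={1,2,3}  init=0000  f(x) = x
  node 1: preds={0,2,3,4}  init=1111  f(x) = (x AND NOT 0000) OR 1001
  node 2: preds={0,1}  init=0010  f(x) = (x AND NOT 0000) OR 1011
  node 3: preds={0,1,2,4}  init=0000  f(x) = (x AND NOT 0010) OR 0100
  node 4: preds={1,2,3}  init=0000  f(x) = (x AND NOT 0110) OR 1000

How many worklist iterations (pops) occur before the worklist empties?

8

Trace (8 dequeues):
  [1] u=0 | in 1111 | out 1111 | prev 0000 | push {}
  [2] u=1 | in 1111 | out 1111 | ==
  [3] u=2 | in 1111 | out 1111 | prev 0010 | push {0,1}
  [4] u=3 | in 1111 | out 1101 | prev 0000 | push {}
  [5] u=4 | in 1111 | out 1001 | prev 0000 | push {3}
  [6] u=0 | in 1111 | out 1111 | ==
  [7] u=1 | in 1111 | out 1111 | ==
  [8] u=3 | in 1111 | out 1101 | ==

Converged values:
  [0] 1111
  [1] 1111
  [2] 1111
  [3] 1101
  [4] 1001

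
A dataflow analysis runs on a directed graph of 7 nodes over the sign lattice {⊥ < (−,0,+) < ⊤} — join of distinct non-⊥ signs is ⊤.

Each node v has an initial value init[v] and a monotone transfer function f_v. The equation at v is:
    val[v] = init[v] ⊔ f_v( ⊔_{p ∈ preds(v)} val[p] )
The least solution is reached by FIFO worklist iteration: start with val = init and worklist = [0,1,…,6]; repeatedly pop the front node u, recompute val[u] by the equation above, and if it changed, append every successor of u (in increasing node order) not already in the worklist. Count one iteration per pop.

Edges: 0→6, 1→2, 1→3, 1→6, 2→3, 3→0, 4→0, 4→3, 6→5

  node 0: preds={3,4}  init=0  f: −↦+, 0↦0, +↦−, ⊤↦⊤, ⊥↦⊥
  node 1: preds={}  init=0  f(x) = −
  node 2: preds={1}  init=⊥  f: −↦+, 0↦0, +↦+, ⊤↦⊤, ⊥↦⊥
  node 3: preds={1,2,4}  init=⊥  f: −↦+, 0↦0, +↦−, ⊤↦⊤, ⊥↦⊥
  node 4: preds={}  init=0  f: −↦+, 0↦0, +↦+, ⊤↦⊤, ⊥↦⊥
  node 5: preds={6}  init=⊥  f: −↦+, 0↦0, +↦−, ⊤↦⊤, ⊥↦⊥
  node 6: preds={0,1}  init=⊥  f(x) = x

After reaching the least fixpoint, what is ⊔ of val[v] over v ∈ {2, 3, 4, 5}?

⊤

Trace (10 dequeues):
  [1] u=0 | in 0 | out 0 | ==
  [2] u=1 | in ⊥ | out ⊤ | prev 0 | push {}
  [3] u=2 | in ⊤ | out ⊤ | prev ⊥ | push {}
  [4] u=3 | in ⊤ | out ⊤ | prev ⊥ | push {0}
  [5] u=4 | in ⊥ | out 0 | ==
  [6] u=5 | in ⊥ | out ⊥ | ==
  [7] u=6 | in ⊤ | out ⊤ | prev ⊥ | push {5}
  [8] u=0 | in ⊤ | out ⊤ | prev 0 | push {6}
  [9] u=5 | in ⊤ | out ⊤ | prev ⊥ | push {}
  [10] u=6 | in ⊤ | out ⊤ | ==

Converged values:
  [0] ⊤
  [1] ⊤
  [2] ⊤
  [3] ⊤
  [4] 0
  [5] ⊤
  [6] ⊤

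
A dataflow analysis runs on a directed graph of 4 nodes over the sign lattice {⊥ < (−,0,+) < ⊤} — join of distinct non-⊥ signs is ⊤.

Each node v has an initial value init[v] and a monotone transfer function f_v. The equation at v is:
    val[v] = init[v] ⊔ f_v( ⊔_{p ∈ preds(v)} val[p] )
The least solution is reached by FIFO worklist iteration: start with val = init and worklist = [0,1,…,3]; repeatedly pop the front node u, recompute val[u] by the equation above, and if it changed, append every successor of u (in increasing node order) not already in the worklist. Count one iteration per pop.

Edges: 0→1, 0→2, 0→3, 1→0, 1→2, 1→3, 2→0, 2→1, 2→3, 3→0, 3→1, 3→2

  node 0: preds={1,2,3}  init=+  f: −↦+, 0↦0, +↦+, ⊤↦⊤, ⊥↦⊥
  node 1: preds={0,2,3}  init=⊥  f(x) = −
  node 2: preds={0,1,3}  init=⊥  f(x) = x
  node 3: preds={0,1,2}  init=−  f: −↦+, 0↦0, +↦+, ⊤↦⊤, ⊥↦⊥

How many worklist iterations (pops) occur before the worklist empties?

8

Iteration log — 8 steps:
  step 1. node 0  ⊔preds=−  new=+  stable
  step 2. node 1  ⊔preds=⊤  new=−  old=⊥  +wl: 0
  step 3. node 2  ⊔preds=⊤  new=⊤  old=⊥  +wl: 1
  step 4. node 3  ⊔preds=⊤  new=⊤  old=−  +wl: 2
  step 5. node 0  ⊔preds=⊤  new=⊤  old=+  +wl: 3
  step 6. node 1  ⊔preds=⊤  new=−  stable
  step 7. node 2  ⊔preds=⊤  new=⊤  stable
  step 8. node 3  ⊔preds=⊤  new=⊤  stable

Least fixpoint reached:
  node 0: ⊤
  node 1: −
  node 2: ⊤
  node 3: ⊤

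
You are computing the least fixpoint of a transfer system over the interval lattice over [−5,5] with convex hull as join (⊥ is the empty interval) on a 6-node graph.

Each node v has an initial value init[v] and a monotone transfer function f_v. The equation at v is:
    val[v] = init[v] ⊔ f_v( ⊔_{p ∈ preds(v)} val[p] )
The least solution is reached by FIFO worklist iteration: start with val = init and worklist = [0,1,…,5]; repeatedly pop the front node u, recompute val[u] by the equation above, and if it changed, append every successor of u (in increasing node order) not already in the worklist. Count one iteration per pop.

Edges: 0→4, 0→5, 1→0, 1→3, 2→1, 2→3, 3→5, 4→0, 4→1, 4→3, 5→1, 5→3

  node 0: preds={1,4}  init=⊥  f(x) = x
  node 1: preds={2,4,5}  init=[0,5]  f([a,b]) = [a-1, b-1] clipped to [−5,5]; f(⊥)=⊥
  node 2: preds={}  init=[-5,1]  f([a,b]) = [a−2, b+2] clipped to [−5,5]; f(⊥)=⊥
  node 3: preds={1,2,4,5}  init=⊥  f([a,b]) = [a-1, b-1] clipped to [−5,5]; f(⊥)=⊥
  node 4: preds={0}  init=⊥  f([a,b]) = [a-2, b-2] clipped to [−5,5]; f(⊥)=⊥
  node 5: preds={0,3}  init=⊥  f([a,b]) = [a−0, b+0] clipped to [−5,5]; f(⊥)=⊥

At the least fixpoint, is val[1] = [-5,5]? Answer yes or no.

yes

Worklist (14 pops):
  #1 pop 0: in=[0,5] → [0,5] (was ⊥); enqueue []
  #2 pop 1: in=[-5,1] → [-5,5] (was [0,5]); enqueue [0]
  #3 pop 2: in=⊥ → [-5,1] (no change)
  #4 pop 3: in=[-5,5] → [-5,4] (was ⊥); enqueue []
  #5 pop 4: in=[0,5] → [-2,3] (was ⊥); enqueue [1,3]
  #6 pop 5: in=[-5,5] → [-5,5] (was ⊥); enqueue []
  #7 pop 0: in=[-5,5] → [-5,5] (was [0,5]); enqueue [4,5]
  #8 pop 1: in=[-5,5] → [-5,5] (no change)
  #9 pop 3: in=[-5,5] → [-5,4] (no change)
  #10 pop 4: in=[-5,5] → [-5,3] (was [-2,3]); enqueue [0,1,3]
  #11 pop 5: in=[-5,5] → [-5,5] (no change)
  #12 pop 0: in=[-5,5] → [-5,5] (no change)
  #13 pop 1: in=[-5,5] → [-5,5] (no change)
  #14 pop 3: in=[-5,5] → [-5,4] (no change)

Fixpoint:
  val[0] = [-5,5]
  val[1] = [-5,5]
  val[2] = [-5,1]
  val[3] = [-5,4]
  val[4] = [-5,3]
  val[5] = [-5,5]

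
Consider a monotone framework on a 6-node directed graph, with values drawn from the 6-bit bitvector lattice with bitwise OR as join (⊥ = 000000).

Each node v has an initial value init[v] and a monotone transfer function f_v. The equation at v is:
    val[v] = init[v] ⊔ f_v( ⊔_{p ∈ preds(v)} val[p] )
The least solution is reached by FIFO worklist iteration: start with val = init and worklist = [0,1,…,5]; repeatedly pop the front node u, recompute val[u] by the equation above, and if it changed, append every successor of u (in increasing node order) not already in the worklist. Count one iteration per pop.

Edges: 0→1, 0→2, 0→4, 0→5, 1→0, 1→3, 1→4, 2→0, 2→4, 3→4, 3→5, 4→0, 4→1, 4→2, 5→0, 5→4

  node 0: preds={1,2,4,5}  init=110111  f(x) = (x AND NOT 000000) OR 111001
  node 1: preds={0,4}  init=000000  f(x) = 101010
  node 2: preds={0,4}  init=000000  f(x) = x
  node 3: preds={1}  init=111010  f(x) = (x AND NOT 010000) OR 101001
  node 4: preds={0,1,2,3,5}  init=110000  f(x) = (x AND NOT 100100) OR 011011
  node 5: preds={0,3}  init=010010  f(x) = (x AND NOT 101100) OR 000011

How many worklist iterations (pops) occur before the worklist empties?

Trace (10 dequeues):
  [1] u=0 | in 110010 | out 111111 | prev 110111 | push {}
  [2] u=1 | in 111111 | out 101010 | prev 000000 | push {0}
  [3] u=2 | in 111111 | out 111111 | prev 000000 | push {}
  [4] u=3 | in 101010 | out 111011 | prev 111010 | push {}
  [5] u=4 | in 111111 | out 111011 | prev 110000 | push {1,2}
  [6] u=5 | in 111111 | out 010011 | prev 010010 | push {4}
  [7] u=0 | in 111111 | out 111111 | ==
  [8] u=1 | in 111111 | out 101010 | ==
  [9] u=2 | in 111111 | out 111111 | ==
  [10] u=4 | in 111111 | out 111011 | ==

Converged values:
  [0] 111111
  [1] 101010
  [2] 111111
  [3] 111011
  [4] 111011
  [5] 010011

10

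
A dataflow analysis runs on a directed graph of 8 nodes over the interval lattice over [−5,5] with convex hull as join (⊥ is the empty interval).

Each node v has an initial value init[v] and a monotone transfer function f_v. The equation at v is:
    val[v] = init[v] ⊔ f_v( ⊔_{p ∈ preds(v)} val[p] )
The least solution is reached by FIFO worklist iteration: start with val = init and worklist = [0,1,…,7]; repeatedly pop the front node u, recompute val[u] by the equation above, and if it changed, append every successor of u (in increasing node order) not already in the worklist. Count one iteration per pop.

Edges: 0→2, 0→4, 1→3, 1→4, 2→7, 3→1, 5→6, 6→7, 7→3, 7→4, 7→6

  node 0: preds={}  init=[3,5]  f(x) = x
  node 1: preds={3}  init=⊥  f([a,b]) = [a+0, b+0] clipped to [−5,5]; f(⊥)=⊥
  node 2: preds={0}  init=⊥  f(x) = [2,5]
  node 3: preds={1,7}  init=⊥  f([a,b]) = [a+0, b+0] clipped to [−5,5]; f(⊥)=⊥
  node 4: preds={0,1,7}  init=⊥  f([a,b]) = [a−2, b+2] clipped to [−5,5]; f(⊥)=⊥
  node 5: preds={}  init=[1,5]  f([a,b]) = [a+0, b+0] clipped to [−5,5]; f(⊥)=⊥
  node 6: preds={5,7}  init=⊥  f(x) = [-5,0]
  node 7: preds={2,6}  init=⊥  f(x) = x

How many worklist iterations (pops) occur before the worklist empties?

14

Iteration log — 14 steps:
  step 1. node 0  ⊔preds=⊥  new=[3,5]  stable
  step 2. node 1  ⊔preds=⊥  new=⊥  stable
  step 3. node 2  ⊔preds=[3,5]  new=[2,5]  old=⊥  +wl: 
  step 4. node 3  ⊔preds=⊥  new=⊥  stable
  step 5. node 4  ⊔preds=[3,5]  new=[1,5]  old=⊥  +wl: 
  step 6. node 5  ⊔preds=⊥  new=[1,5]  stable
  step 7. node 6  ⊔preds=[1,5]  new=[-5,0]  old=⊥  +wl: 
  step 8. node 7  ⊔preds=[-5,5]  new=[-5,5]  old=⊥  +wl: 3,4,6
  step 9. node 3  ⊔preds=[-5,5]  new=[-5,5]  old=⊥  +wl: 1
  step 10. node 4  ⊔preds=[-5,5]  new=[-5,5]  old=[1,5]  +wl: 
  step 11. node 6  ⊔preds=[-5,5]  new=[-5,0]  stable
  step 12. node 1  ⊔preds=[-5,5]  new=[-5,5]  old=⊥  +wl: 3,4
  step 13. node 3  ⊔preds=[-5,5]  new=[-5,5]  stable
  step 14. node 4  ⊔preds=[-5,5]  new=[-5,5]  stable

Least fixpoint reached:
  node 0: [3,5]
  node 1: [-5,5]
  node 2: [2,5]
  node 3: [-5,5]
  node 4: [-5,5]
  node 5: [1,5]
  node 6: [-5,0]
  node 7: [-5,5]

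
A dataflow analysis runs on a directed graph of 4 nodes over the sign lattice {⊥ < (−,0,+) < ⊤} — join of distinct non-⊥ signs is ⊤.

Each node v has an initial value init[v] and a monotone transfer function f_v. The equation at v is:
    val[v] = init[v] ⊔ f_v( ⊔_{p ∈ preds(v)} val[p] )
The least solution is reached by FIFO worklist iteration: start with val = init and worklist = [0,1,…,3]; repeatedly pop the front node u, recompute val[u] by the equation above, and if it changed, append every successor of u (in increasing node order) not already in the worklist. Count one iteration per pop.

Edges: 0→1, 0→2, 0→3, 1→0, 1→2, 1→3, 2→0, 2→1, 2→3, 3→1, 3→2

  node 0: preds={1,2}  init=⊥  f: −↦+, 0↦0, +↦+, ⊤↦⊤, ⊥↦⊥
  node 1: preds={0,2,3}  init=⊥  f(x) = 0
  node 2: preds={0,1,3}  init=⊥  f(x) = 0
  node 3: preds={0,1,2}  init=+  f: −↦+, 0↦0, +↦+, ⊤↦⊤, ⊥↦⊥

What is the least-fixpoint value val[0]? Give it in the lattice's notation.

0

Worklist (8 pops):
  #1 pop 0: in=⊥ → ⊥ (no change)
  #2 pop 1: in=+ → 0 (was ⊥); enqueue [0]
  #3 pop 2: in=⊤ → 0 (was ⊥); enqueue [1]
  #4 pop 3: in=0 → ⊤ (was +); enqueue [2]
  #5 pop 0: in=0 → 0 (was ⊥); enqueue [3]
  #6 pop 1: in=⊤ → 0 (no change)
  #7 pop 2: in=⊤ → 0 (no change)
  #8 pop 3: in=0 → ⊤ (no change)

Fixpoint:
  val[0] = 0
  val[1] = 0
  val[2] = 0
  val[3] = ⊤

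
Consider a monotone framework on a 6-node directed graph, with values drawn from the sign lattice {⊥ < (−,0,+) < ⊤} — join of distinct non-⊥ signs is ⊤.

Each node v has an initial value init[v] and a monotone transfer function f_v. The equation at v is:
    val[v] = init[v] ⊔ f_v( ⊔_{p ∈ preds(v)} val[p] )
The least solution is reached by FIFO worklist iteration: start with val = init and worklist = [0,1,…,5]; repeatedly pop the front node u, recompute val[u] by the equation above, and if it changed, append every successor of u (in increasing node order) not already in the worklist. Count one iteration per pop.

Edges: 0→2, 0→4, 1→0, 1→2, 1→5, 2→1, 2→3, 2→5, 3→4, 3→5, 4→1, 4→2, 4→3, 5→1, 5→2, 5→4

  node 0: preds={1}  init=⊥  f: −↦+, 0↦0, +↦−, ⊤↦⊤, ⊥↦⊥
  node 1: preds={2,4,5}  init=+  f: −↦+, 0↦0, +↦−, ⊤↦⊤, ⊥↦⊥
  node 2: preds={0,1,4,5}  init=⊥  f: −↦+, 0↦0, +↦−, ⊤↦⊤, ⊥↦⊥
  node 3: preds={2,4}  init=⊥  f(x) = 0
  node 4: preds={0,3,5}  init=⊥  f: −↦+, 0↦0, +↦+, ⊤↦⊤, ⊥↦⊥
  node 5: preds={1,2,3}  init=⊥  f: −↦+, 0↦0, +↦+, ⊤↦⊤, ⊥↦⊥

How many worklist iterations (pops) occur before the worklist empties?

14

Worklist (14 pops):
  #1 pop 0: in=+ → − (was ⊥); enqueue []
  #2 pop 1: in=⊥ → + (no change)
  #3 pop 2: in=⊤ → ⊤ (was ⊥); enqueue [1]
  #4 pop 3: in=⊤ → 0 (was ⊥); enqueue []
  #5 pop 4: in=⊤ → ⊤ (was ⊥); enqueue [2,3]
  #6 pop 5: in=⊤ → ⊤ (was ⊥); enqueue [4]
  #7 pop 1: in=⊤ → ⊤ (was +); enqueue [0,5]
  #8 pop 2: in=⊤ → ⊤ (no change)
  #9 pop 3: in=⊤ → 0 (no change)
  #10 pop 4: in=⊤ → ⊤ (no change)
  #11 pop 0: in=⊤ → ⊤ (was −); enqueue [2,4]
  #12 pop 5: in=⊤ → ⊤ (no change)
  #13 pop 2: in=⊤ → ⊤ (no change)
  #14 pop 4: in=⊤ → ⊤ (no change)

Fixpoint:
  val[0] = ⊤
  val[1] = ⊤
  val[2] = ⊤
  val[3] = 0
  val[4] = ⊤
  val[5] = ⊤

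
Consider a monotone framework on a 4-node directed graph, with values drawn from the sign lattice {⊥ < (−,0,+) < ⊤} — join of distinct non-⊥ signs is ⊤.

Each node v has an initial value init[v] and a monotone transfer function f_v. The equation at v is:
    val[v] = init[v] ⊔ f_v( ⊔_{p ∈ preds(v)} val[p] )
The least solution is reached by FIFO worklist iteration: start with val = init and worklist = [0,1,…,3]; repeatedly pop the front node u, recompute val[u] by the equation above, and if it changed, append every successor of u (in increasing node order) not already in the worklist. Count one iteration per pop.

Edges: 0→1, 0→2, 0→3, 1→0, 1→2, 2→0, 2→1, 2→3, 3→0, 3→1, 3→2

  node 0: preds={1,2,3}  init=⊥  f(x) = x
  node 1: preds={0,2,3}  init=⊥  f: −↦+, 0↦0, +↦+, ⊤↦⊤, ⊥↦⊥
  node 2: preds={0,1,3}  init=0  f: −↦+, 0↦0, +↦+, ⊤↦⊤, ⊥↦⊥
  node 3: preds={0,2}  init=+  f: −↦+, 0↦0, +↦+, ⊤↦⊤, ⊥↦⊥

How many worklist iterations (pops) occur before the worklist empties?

Iteration log — 7 steps:
  step 1. node 0  ⊔preds=⊤  new=⊤  old=⊥  +wl: 
  step 2. node 1  ⊔preds=⊤  new=⊤  old=⊥  +wl: 0
  step 3. node 2  ⊔preds=⊤  new=⊤  old=0  +wl: 1
  step 4. node 3  ⊔preds=⊤  new=⊤  old=+  +wl: 2
  step 5. node 0  ⊔preds=⊤  new=⊤  stable
  step 6. node 1  ⊔preds=⊤  new=⊤  stable
  step 7. node 2  ⊔preds=⊤  new=⊤  stable

Least fixpoint reached:
  node 0: ⊤
  node 1: ⊤
  node 2: ⊤
  node 3: ⊤

7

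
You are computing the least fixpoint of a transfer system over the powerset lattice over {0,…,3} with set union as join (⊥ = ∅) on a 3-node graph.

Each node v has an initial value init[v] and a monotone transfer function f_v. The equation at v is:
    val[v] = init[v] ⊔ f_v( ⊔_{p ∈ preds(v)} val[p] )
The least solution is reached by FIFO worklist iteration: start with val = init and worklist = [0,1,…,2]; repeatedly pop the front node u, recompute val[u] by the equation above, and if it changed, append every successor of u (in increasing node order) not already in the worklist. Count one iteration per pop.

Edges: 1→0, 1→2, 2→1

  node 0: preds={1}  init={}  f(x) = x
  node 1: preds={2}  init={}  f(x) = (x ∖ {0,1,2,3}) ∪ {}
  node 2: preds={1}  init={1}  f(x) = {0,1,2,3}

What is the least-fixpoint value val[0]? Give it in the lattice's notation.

Worklist (4 pops):
  #1 pop 0: in={} → {} (no change)
  #2 pop 1: in={1} → {} (no change)
  #3 pop 2: in={} → {0,1,2,3} (was {1}); enqueue [1]
  #4 pop 1: in={0,1,2,3} → {} (no change)

Fixpoint:
  val[0] = {}
  val[1] = {}
  val[2] = {0,1,2,3}

{}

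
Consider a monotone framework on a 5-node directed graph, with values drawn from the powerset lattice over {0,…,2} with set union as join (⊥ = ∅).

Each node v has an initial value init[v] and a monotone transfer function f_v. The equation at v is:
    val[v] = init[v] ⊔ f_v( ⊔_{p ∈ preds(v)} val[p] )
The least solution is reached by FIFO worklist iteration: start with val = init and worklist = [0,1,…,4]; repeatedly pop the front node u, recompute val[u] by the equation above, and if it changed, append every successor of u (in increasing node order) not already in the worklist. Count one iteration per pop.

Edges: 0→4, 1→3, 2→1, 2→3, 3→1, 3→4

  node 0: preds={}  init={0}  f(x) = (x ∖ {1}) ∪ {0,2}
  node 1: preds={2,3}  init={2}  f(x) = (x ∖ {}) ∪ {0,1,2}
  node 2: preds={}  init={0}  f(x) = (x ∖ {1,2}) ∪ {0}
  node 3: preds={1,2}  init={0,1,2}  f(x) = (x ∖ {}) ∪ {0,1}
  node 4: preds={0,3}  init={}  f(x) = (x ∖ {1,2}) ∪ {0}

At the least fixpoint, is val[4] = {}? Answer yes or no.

no

Trace (5 dequeues):
  [1] u=0 | in {} | out {0,2} | prev {0} | push {}
  [2] u=1 | in {0,1,2} | out {0,1,2} | prev {2} | push {}
  [3] u=2 | in {} | out {0} | ==
  [4] u=3 | in {0,1,2} | out {0,1,2} | ==
  [5] u=4 | in {0,1,2} | out {0} | prev {} | push {}

Converged values:
  [0] {0,2}
  [1] {0,1,2}
  [2] {0}
  [3] {0,1,2}
  [4] {0}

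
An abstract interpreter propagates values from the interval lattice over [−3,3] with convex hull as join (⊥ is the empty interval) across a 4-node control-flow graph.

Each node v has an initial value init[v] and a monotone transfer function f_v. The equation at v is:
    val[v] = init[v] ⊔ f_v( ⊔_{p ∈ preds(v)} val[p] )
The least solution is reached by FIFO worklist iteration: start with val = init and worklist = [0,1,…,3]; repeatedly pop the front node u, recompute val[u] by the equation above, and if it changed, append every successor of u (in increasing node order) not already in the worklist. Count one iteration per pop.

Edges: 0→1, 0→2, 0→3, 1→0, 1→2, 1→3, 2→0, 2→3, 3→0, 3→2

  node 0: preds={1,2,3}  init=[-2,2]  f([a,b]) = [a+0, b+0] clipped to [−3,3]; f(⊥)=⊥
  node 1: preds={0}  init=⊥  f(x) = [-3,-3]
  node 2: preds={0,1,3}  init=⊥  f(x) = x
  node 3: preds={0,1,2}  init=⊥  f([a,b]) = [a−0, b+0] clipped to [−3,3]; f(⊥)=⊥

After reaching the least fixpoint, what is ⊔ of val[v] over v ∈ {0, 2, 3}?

[-3,2]

Iteration log — 8 steps:
  step 1. node 0  ⊔preds=⊥  new=[-2,2]  stable
  step 2. node 1  ⊔preds=[-2,2]  new=[-3,-3]  old=⊥  +wl: 0
  step 3. node 2  ⊔preds=[-3,2]  new=[-3,2]  old=⊥  +wl: 
  step 4. node 3  ⊔preds=[-3,2]  new=[-3,2]  old=⊥  +wl: 2
  step 5. node 0  ⊔preds=[-3,2]  new=[-3,2]  old=[-2,2]  +wl: 1,3
  step 6. node 2  ⊔preds=[-3,2]  new=[-3,2]  stable
  step 7. node 1  ⊔preds=[-3,2]  new=[-3,-3]  stable
  step 8. node 3  ⊔preds=[-3,2]  new=[-3,2]  stable

Least fixpoint reached:
  node 0: [-3,2]
  node 1: [-3,-3]
  node 2: [-3,2]
  node 3: [-3,2]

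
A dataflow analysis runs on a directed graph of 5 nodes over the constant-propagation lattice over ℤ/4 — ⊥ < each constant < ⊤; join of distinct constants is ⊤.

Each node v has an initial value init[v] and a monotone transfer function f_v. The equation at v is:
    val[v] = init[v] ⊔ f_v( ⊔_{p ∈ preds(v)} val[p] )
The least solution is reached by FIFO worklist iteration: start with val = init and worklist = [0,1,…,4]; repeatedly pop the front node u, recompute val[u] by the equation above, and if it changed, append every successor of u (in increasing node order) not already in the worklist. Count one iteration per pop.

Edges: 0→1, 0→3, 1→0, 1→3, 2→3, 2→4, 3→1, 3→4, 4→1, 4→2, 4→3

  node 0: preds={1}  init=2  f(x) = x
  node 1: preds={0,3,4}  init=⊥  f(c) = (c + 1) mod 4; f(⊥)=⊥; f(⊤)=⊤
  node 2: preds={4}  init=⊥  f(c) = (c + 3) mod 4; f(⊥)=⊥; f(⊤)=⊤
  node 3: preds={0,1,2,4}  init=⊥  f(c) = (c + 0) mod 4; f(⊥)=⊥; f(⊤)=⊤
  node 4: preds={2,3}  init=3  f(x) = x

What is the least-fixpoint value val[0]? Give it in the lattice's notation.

Worklist (10 pops):
  #1 pop 0: in=⊥ → 2 (no change)
  #2 pop 1: in=⊤ → ⊤ (was ⊥); enqueue [0]
  #3 pop 2: in=3 → 2 (was ⊥); enqueue []
  #4 pop 3: in=⊤ → ⊤ (was ⊥); enqueue [1]
  #5 pop 4: in=⊤ → ⊤ (was 3); enqueue [2,3]
  #6 pop 0: in=⊤ → ⊤ (was 2); enqueue []
  #7 pop 1: in=⊤ → ⊤ (no change)
  #8 pop 2: in=⊤ → ⊤ (was 2); enqueue [4]
  #9 pop 3: in=⊤ → ⊤ (no change)
  #10 pop 4: in=⊤ → ⊤ (no change)

Fixpoint:
  val[0] = ⊤
  val[1] = ⊤
  val[2] = ⊤
  val[3] = ⊤
  val[4] = ⊤

⊤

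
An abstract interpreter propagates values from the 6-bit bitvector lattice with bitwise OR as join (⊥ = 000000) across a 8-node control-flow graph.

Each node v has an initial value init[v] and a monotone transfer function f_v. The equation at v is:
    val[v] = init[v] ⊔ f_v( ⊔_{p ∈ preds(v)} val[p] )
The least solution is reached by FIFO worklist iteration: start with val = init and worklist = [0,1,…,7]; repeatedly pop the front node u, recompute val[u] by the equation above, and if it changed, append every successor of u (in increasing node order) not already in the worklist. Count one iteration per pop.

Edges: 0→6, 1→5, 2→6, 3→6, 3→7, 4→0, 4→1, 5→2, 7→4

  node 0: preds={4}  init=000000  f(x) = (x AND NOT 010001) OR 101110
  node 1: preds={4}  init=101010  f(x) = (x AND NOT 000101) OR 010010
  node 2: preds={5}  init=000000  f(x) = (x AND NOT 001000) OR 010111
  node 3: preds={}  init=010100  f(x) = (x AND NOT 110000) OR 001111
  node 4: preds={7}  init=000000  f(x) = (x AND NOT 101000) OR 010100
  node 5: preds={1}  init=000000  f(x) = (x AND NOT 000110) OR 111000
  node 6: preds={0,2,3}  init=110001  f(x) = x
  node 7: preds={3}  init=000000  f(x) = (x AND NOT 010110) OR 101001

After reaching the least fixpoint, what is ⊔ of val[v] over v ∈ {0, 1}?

Worklist (15 pops):
  #1 pop 0: in=000000 → 101110 (was 000000); enqueue []
  #2 pop 1: in=000000 → 111010 (was 101010); enqueue []
  #3 pop 2: in=000000 → 010111 (was 000000); enqueue []
  #4 pop 3: in=000000 → 011111 (was 010100); enqueue []
  #5 pop 4: in=000000 → 010100 (was 000000); enqueue [0,1]
  #6 pop 5: in=111010 → 111000 (was 000000); enqueue [2]
  #7 pop 6: in=111111 → 111111 (was 110001); enqueue []
  #8 pop 7: in=011111 → 101001 (was 000000); enqueue [4]
  #9 pop 0: in=010100 → 101110 (no change)
  #10 pop 1: in=010100 → 111010 (no change)
  #11 pop 2: in=111000 → 110111 (was 010111); enqueue [6]
  #12 pop 4: in=101001 → 010101 (was 010100); enqueue [0,1]
  #13 pop 6: in=111111 → 111111 (no change)
  #14 pop 0: in=010101 → 101110 (no change)
  #15 pop 1: in=010101 → 111010 (no change)

Fixpoint:
  val[0] = 101110
  val[1] = 111010
  val[2] = 110111
  val[3] = 011111
  val[4] = 010101
  val[5] = 111000
  val[6] = 111111
  val[7] = 101001

111110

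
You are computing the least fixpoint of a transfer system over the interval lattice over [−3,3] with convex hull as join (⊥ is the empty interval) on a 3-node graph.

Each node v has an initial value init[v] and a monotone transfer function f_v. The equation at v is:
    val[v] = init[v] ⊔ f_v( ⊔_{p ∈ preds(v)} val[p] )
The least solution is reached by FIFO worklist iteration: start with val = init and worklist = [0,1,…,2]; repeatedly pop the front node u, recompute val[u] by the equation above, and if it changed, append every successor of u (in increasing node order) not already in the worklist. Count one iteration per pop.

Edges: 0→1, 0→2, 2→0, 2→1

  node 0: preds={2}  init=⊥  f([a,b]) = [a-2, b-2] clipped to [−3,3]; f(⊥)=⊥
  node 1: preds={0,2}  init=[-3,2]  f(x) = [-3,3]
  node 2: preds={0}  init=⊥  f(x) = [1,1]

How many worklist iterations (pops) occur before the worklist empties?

6

Trace (6 dequeues):
  [1] u=0 | in ⊥ | out ⊥ | ==
  [2] u=1 | in ⊥ | out [-3,3] | prev [-3,2] | push {}
  [3] u=2 | in ⊥ | out [1,1] | prev ⊥ | push {0,1}
  [4] u=0 | in [1,1] | out [-1,-1] | prev ⊥ | push {2}
  [5] u=1 | in [-1,1] | out [-3,3] | ==
  [6] u=2 | in [-1,-1] | out [1,1] | ==

Converged values:
  [0] [-1,-1]
  [1] [-3,3]
  [2] [1,1]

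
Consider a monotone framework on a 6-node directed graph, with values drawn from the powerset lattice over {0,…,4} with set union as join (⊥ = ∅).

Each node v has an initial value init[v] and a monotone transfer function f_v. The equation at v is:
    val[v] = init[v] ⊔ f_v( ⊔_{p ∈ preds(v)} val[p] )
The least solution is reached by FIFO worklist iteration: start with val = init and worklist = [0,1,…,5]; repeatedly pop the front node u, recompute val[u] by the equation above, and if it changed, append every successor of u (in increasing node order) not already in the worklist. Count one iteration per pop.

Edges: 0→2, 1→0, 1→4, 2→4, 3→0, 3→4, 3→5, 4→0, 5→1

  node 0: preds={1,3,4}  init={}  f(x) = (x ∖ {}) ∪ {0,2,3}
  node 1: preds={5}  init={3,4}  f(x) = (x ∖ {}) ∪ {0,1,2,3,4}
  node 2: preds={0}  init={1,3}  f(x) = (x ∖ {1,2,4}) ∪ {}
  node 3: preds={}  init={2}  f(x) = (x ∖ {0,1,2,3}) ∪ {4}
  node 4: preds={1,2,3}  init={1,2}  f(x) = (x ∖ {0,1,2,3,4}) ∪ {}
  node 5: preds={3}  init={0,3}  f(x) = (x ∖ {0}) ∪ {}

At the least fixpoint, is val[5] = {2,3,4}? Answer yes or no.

Iteration log — 8 steps:
  step 1. node 0  ⊔preds={1,2,3,4}  new={0,1,2,3,4}  old={}  +wl: 
  step 2. node 1  ⊔preds={0,3}  new={0,1,2,3,4}  old={3,4}  +wl: 0
  step 3. node 2  ⊔preds={0,1,2,3,4}  new={0,1,3}  old={1,3}  +wl: 
  step 4. node 3  ⊔preds={}  new={2,4}  old={2}  +wl: 
  step 5. node 4  ⊔preds={0,1,2,3,4}  new={1,2}  stable
  step 6. node 5  ⊔preds={2,4}  new={0,2,3,4}  old={0,3}  +wl: 1
  step 7. node 0  ⊔preds={0,1,2,3,4}  new={0,1,2,3,4}  stable
  step 8. node 1  ⊔preds={0,2,3,4}  new={0,1,2,3,4}  stable

Least fixpoint reached:
  node 0: {0,1,2,3,4}
  node 1: {0,1,2,3,4}
  node 2: {0,1,3}
  node 3: {2,4}
  node 4: {1,2}
  node 5: {0,2,3,4}

no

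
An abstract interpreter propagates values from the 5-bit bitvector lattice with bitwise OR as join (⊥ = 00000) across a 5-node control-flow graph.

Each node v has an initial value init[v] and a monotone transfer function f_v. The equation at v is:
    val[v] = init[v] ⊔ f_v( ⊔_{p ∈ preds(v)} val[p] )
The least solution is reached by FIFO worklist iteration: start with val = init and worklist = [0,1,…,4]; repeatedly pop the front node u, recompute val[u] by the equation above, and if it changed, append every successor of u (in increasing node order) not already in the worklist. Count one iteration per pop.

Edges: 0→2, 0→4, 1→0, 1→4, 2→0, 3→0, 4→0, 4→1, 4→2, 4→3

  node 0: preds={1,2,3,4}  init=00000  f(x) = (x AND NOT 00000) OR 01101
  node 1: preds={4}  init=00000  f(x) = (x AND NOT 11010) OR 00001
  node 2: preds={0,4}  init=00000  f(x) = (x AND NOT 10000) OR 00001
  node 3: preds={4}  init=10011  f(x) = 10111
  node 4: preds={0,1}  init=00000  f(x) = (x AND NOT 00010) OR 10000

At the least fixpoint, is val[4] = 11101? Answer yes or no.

yes

Iteration log — 11 steps:
  step 1. node 0  ⊔preds=10011  new=11111  old=00000  +wl: 
  step 2. node 1  ⊔preds=00000  new=00001  old=00000  +wl: 0
  step 3. node 2  ⊔preds=11111  new=01111  old=00000  +wl: 
  step 4. node 3  ⊔preds=00000  new=10111  old=10011  +wl: 
  step 5. node 4  ⊔preds=11111  new=11101  old=00000  +wl: 1,2,3
  step 6. node 0  ⊔preds=11111  new=11111  stable
  step 7. node 1  ⊔preds=11101  new=00101  old=00001  +wl: 0,4
  step 8. node 2  ⊔preds=11111  new=01111  stable
  step 9. node 3  ⊔preds=11101  new=10111  stable
  step 10. node 0  ⊔preds=11111  new=11111  stable
  step 11. node 4  ⊔preds=11111  new=11101  stable

Least fixpoint reached:
  node 0: 11111
  node 1: 00101
  node 2: 01111
  node 3: 10111
  node 4: 11101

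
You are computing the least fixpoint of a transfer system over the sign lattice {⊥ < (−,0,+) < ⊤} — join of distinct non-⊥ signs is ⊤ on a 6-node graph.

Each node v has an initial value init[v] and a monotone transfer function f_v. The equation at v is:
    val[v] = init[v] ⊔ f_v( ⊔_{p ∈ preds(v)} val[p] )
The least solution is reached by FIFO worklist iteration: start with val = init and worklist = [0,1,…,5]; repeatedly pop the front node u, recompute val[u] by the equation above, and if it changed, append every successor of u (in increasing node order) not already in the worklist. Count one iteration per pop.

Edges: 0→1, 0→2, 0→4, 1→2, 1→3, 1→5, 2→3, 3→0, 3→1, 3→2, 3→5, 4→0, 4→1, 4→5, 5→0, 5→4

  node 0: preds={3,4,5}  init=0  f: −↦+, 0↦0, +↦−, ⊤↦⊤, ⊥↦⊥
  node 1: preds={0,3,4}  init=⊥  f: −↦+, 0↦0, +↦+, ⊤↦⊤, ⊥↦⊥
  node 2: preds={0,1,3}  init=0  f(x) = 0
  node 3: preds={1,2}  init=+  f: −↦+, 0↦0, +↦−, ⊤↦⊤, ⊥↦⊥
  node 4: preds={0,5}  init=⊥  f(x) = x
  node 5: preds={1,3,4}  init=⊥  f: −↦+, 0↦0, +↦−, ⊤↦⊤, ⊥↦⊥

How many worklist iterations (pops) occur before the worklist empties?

Worklist (10 pops):
  #1 pop 0: in=+ → ⊤ (was 0); enqueue []
  #2 pop 1: in=⊤ → ⊤ (was ⊥); enqueue []
  #3 pop 2: in=⊤ → 0 (no change)
  #4 pop 3: in=⊤ → ⊤ (was +); enqueue [0,1,2]
  #5 pop 4: in=⊤ → ⊤ (was ⊥); enqueue []
  #6 pop 5: in=⊤ → ⊤ (was ⊥); enqueue [4]
  #7 pop 0: in=⊤ → ⊤ (no change)
  #8 pop 1: in=⊤ → ⊤ (no change)
  #9 pop 2: in=⊤ → 0 (no change)
  #10 pop 4: in=⊤ → ⊤ (no change)

Fixpoint:
  val[0] = ⊤
  val[1] = ⊤
  val[2] = 0
  val[3] = ⊤
  val[4] = ⊤
  val[5] = ⊤

10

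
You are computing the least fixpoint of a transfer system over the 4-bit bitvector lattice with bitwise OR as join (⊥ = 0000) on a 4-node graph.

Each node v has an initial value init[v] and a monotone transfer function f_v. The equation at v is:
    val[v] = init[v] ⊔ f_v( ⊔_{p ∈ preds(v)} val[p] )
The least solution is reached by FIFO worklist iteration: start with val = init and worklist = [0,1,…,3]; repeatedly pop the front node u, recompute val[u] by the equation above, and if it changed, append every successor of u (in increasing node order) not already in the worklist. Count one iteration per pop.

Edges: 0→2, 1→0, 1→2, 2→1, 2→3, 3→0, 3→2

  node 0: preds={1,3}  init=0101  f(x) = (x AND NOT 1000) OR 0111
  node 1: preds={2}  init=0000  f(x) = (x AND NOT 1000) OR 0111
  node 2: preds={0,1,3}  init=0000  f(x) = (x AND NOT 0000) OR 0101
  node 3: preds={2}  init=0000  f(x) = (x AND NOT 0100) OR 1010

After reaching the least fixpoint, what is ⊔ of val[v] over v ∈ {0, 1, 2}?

1111

Worklist (9 pops):
  #1 pop 0: in=0000 → 0111 (was 0101); enqueue []
  #2 pop 1: in=0000 → 0111 (was 0000); enqueue [0]
  #3 pop 2: in=0111 → 0111 (was 0000); enqueue [1]
  #4 pop 3: in=0111 → 1011 (was 0000); enqueue [2]
  #5 pop 0: in=1111 → 0111 (no change)
  #6 pop 1: in=0111 → 0111 (no change)
  #7 pop 2: in=1111 → 1111 (was 0111); enqueue [1,3]
  #8 pop 1: in=1111 → 0111 (no change)
  #9 pop 3: in=1111 → 1011 (no change)

Fixpoint:
  val[0] = 0111
  val[1] = 0111
  val[2] = 1111
  val[3] = 1011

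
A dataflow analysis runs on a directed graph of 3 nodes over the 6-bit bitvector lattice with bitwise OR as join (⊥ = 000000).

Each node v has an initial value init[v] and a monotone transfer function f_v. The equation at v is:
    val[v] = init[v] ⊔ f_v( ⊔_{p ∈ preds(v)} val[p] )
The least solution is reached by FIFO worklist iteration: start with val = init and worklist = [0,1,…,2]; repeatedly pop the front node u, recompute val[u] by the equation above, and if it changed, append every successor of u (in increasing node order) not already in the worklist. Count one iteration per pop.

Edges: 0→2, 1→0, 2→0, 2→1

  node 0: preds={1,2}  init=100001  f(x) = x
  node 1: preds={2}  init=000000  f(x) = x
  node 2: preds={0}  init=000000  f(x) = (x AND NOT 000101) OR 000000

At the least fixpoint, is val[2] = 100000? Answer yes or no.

Trace (6 dequeues):
  [1] u=0 | in 000000 | out 100001 | ==
  [2] u=1 | in 000000 | out 000000 | ==
  [3] u=2 | in 100001 | out 100000 | prev 000000 | push {0,1}
  [4] u=0 | in 100000 | out 100001 | ==
  [5] u=1 | in 100000 | out 100000 | prev 000000 | push {0}
  [6] u=0 | in 100000 | out 100001 | ==

Converged values:
  [0] 100001
  [1] 100000
  [2] 100000

yes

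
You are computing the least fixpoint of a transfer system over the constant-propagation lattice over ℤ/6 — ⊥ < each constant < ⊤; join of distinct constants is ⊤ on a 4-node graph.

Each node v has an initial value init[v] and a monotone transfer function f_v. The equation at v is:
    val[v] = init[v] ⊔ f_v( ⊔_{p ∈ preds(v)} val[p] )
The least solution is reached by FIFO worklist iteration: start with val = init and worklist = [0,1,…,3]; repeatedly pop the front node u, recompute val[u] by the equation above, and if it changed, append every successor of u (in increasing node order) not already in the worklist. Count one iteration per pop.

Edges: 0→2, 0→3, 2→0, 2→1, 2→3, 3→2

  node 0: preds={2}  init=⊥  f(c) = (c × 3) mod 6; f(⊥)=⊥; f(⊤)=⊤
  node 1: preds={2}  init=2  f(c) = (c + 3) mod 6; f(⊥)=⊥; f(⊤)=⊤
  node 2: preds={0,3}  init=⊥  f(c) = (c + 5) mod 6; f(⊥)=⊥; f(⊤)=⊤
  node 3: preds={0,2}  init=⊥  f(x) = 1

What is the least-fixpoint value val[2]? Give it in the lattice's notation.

⊤

Trace (13 dequeues):
  [1] u=0 | in ⊥ | out ⊥ | ==
  [2] u=1 | in ⊥ | out 2 | ==
  [3] u=2 | in ⊥ | out ⊥ | ==
  [4] u=3 | in ⊥ | out 1 | prev ⊥ | push {2}
  [5] u=2 | in 1 | out 0 | prev ⊥ | push {0,1,3}
  [6] u=0 | in 0 | out 0 | prev ⊥ | push {2}
  [7] u=1 | in 0 | out ⊤ | prev 2 | push {}
  [8] u=3 | in 0 | out 1 | ==
  [9] u=2 | in ⊤ | out ⊤ | prev 0 | push {0,1,3}
  [10] u=0 | in ⊤ | out ⊤ | prev 0 | push {2}
  [11] u=1 | in ⊤ | out ⊤ | ==
  [12] u=3 | in ⊤ | out 1 | ==
  [13] u=2 | in ⊤ | out ⊤ | ==

Converged values:
  [0] ⊤
  [1] ⊤
  [2] ⊤
  [3] 1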